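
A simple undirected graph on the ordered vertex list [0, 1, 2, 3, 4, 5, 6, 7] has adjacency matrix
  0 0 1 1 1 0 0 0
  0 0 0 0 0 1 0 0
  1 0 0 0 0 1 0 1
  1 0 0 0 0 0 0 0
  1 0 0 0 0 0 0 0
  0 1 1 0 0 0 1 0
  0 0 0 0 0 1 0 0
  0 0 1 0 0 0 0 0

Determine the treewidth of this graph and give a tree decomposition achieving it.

Treewidth 1.
One such decomposition:
Bags: B1 = {0, 4}  B2 = {0, 2}  B3 = {2, 7}  B4 = {2, 5}  B5 = {1, 5}  B6 = {5, 6}  B7 = {0, 3}
Tree: B1–B2, B2–B3, B3–B4, B4–B5, B5–B6, B2–B7

The largest bag has 2 vertices, giving width 1; this decomposition certifies tw(G) ≤ 1. Since G has at least one edge (e.g. 4–0), it is not an edgeless graph, so tw(G) ≥ 1. Hence tw(G) = 1 exactly.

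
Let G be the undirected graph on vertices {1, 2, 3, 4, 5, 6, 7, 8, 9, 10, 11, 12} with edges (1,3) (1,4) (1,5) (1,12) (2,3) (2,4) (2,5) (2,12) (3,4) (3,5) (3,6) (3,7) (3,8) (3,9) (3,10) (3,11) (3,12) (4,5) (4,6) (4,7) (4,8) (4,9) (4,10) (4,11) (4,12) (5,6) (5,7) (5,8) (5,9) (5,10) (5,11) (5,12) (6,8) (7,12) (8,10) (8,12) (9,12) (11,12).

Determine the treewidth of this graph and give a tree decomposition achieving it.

Treewidth 4.
One optimal decomposition is:
Bags: B1 = {3, 4, 5, 8, 12}  B2 = {3, 4, 5, 8, 10}  B3 = {3, 4, 5, 9, 12}  B4 = {3, 4, 5, 11, 12}  B5 = {3, 4, 5, 7, 12}  B6 = {3, 4, 5, 6, 8}  B7 = {1, 3, 4, 5, 12}  B8 = {2, 3, 4, 5, 12}
Tree: B1–B2, B1–B3, B1–B4, B3–B5, B2–B6, B5–B7, B3–B8

Each bag holds 5 vertices, so the decomposition has width 4, which upper-bounds the treewidth. Conversely, {3, 4, 5, 8, 10} is a clique of size 5, and the vertices of any clique must share a bag in every tree decomposition; so some bag has ≥ 5 vertices and tw(G) ≥ 4. Therefore the treewidth is 4.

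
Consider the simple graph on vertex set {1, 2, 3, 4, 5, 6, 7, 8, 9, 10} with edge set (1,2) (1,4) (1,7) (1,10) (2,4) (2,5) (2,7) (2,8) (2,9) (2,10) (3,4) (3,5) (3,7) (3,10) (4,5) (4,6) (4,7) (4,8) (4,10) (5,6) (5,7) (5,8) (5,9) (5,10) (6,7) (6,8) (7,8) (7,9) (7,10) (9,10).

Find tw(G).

A width-4 tree decomposition is:
Bags: B1 = {1, 2, 4, 7, 10}  B2 = {2, 4, 5, 7, 10}  B3 = {2, 4, 5, 7, 8}  B4 = {4, 5, 6, 7, 8}  B5 = {3, 4, 5, 7, 10}  B6 = {2, 5, 7, 9, 10}
Tree: B1–B2, B2–B3, B3–B4, B2–B5, B2–B6
Every bag has size at most 5, so the width is 5 − 1 = 4 and tw(G) ≤ 4. Conversely, {2, 5, 7, 9, 10} is a clique of size 5, and the vertices of any clique must share a bag in every tree decomposition; so some bag has ≥ 5 vertices and tw(G) ≥ 4. Therefore the treewidth is 4.

4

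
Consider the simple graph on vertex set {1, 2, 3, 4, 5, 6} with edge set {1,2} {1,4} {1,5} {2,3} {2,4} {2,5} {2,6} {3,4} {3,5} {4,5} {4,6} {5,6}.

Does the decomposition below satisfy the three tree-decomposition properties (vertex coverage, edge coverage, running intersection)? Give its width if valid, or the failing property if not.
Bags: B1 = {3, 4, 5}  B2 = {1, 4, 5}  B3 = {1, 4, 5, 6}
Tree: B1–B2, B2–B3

No — vertex 2 appears in no bag.

A tree decomposition must satisfy three properties: every vertex lies in some bag; for every edge, both endpoints lie together in some bag; and for every vertex, the bags containing it form a connected subtree. Here vertex 2 appears in no bag, so the decomposition is invalid.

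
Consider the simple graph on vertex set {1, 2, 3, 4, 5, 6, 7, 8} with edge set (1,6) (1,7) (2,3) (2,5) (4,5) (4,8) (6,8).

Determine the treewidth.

1

A width-1 tree decomposition is:
Bags: B1 = {1, 7}  B2 = {1, 6}  B3 = {6, 8}  B4 = {4, 8}  B5 = {4, 5}  B6 = {2, 5}  B7 = {2, 3}
Tree: B1–B2, B2–B3, B3–B4, B4–B5, B5–B6, B6–B7
Every bag has size at most 2, so the width is 2 − 1 = 1 and tw(G) ≤ 1. Any graph with an edge has treewidth ≥ 1, and G has the edge 7–1. Combining the bounds, tw(G) = 1.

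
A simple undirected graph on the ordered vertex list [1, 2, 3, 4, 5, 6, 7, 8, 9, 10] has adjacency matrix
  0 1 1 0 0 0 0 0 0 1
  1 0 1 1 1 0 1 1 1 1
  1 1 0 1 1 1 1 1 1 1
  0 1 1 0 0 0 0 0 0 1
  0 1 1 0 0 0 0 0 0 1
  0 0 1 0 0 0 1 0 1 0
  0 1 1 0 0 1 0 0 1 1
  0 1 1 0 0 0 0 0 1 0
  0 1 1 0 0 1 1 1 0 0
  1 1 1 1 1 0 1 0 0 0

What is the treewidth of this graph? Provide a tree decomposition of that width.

Treewidth 3.
Bags: B1 = {2, 3, 5, 10}  B2 = {2, 3, 7, 10}  B3 = {2, 3, 4, 10}  B4 = {2, 3, 7, 9}  B5 = {2, 3, 8, 9}  B6 = {3, 6, 7, 9}  B7 = {1, 2, 3, 10}
Tree: B1–B2, B2–B3, B2–B4, B4–B5, B4–B6, B1–B7

Each bag holds 4 vertices, so the decomposition has width 3, which upper-bounds the treewidth. Conversely, {2, 3, 8, 9} is a clique of size 4, and the vertices of any clique must share a bag in every tree decomposition; so some bag has ≥ 4 vertices and tw(G) ≥ 3. Combining the bounds, tw(G) = 3.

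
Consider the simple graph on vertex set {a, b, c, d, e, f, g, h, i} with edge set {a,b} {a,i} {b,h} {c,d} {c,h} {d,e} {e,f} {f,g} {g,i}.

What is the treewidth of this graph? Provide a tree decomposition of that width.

Each bag holds 3 vertices, so the decomposition has width 2, which upper-bounds the treewidth. The edges d–e–f–g–i–a–b–h–c–d form a cycle, so G is not a tree and its treewidth is at least 2. The upper and lower bounds meet at 2, so that is the treewidth.

Treewidth 2.
Bags: B1 = {d, e, f}  B2 = {d, f, g}  B3 = {d, g, i}  B4 = {a, d, i}  B5 = {a, b, d}  B6 = {b, d, h}  B7 = {c, d, h}
Tree: B1–B2, B2–B3, B3–B4, B4–B5, B5–B6, B6–B7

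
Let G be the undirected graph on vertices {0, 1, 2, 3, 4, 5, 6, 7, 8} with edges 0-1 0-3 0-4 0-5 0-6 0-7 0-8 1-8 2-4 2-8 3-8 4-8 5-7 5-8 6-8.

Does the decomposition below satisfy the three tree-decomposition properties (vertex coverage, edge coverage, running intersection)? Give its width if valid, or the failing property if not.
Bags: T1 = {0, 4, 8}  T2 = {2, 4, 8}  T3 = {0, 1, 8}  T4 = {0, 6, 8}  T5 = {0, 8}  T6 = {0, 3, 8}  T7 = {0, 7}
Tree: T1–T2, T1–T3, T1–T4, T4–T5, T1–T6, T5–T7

No — vertex 5 appears in no bag.

A tree decomposition must satisfy three properties: every vertex lies in some bag; for every edge, both endpoints lie together in some bag; and for every vertex, the bags containing it form a connected subtree. Here vertex 5 appears in no bag, so the decomposition is invalid.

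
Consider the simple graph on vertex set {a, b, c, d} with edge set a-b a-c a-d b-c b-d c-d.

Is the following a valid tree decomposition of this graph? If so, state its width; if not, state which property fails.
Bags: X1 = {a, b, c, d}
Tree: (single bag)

Yes; width 3.

Vertex coverage: the bags together contain {a, b, c, d}, the full vertex set. Edge coverage: each edge of G has both endpoints in at least one bag. Running intersection: for every vertex, the bags containing it form a connected subtree. All three properties hold, so this is a valid tree decomposition of width max|bag| − 1 = 3, and hence tw(G) ≤ 3.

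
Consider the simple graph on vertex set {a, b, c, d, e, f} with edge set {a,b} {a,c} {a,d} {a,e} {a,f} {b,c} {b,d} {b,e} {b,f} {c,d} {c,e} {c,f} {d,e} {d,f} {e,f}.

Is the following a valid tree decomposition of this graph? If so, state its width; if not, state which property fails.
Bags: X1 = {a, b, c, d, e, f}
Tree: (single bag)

Yes; width 5.

Vertex coverage: the bags together contain {a, b, c, d, e, f}, the full vertex set. Edge coverage: each edge of G has both endpoints in at least one bag. Running intersection: for every vertex, the bags containing it form a connected subtree. All three properties hold, so this is a valid tree decomposition of width max|bag| − 1 = 5, and hence tw(G) ≤ 5.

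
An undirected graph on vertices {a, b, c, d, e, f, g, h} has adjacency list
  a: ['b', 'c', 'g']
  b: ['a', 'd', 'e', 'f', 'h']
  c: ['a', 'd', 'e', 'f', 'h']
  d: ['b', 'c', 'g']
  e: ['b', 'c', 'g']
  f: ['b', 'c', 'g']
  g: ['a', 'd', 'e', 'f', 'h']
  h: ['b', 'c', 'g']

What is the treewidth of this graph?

A width-3 tree decomposition is:
Bags: B1 = {a, b, c, g}  B2 = {b, c, g, h}  B3 = {b, c, d, g}  B4 = {b, c, f, g}  B5 = {b, c, e, g}
Tree: B1–B2, B2–B3, B3–B4, B4–B5
The largest bag has 4 vertices, giving width 3; this decomposition certifies tw(G) ≤ 3. For the lower bound: the 4 vertex sets {a,b}, {c,h}, {g}, {d} are disjoint, each induces a connected subgraph, and every pair is joined by at least one edge of G. Contracting each set to a single vertex therefore yields K_{4} as a minor, and since treewidth is minor-monotone, tw(G) ≥ tw(K_{4}) = 3. Combining the bounds, tw(G) = 3.

3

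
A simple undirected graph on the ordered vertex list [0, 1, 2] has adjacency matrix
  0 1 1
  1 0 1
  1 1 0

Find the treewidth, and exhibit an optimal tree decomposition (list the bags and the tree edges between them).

A single bag containing all 3 vertices is trivially a valid decomposition of width 2. On the other hand G contains the 3-clique {0, 1, 2}. A clique must lie in a single bag of any decomposition, so no decomposition can have width below 2. Hence tw(G) = 2 exactly.

Treewidth 2.
One optimal decomposition is:
Bags: B1 = {0, 1, 2}
Tree: (single bag)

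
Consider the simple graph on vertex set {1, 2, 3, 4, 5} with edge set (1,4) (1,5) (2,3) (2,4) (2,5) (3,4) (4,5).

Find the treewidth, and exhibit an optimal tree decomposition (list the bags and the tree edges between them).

Every bag has size at most 3, so the width is 3 − 1 = 2 and tw(G) ≤ 2. Conversely, {1, 4, 5} is a clique of size 3, and the vertices of any clique must share a bag in every tree decomposition; so some bag has ≥ 3 vertices and tw(G) ≥ 2. Combining the bounds, tw(G) = 2.

Treewidth 2.
One such decomposition:
Bags: B1 = {1, 4, 5}  B2 = {2, 4, 5}  B3 = {2, 3, 4}
Tree: B1–B2, B2–B3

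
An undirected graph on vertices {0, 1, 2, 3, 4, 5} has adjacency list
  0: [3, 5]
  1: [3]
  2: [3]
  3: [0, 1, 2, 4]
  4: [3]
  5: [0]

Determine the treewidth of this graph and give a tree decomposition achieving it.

Each bag holds 2 vertices, so the decomposition has width 1, which upper-bounds the treewidth. G has an edge, so its treewidth is at least 1. Hence tw(G) = 1 exactly.

Treewidth 1.
One such decomposition:
Bags: B1 = {3, 4}  B2 = {0, 3}  B3 = {2, 3}  B4 = {0, 5}  B5 = {1, 3}
Tree: B1–B2, B2–B3, B2–B4, B2–B5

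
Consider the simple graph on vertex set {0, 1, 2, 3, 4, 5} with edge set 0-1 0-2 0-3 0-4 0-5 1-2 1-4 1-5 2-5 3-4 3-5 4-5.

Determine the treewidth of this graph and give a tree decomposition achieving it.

Treewidth 3.
Bags: B1 = {0, 1, 4, 5}  B2 = {0, 3, 4, 5}  B3 = {0, 1, 2, 5}
Tree: B1–B2, B1–B3

Each bag holds 4 vertices, so the decomposition has width 3, which upper-bounds the treewidth. For the lower bound, the 4 vertices {0, 1, 2, 5} are pairwise adjacent, and any tree decomposition puts a clique entirely inside one bag — forcing width ≥ 3. Hence tw(G) = 3 exactly.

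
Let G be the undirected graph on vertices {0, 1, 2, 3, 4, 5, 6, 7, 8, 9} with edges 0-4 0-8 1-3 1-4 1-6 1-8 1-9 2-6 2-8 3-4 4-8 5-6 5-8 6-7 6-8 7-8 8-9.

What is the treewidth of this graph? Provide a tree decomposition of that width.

Treewidth 2.
One optimal decomposition is:
Bags: B1 = {1, 4, 8}  B2 = {1, 6, 8}  B3 = {2, 6, 8}  B4 = {1, 3, 4}  B5 = {0, 4, 8}  B6 = {5, 6, 8}  B7 = {1, 8, 9}  B8 = {6, 7, 8}
Tree: B1–B2, B2–B3, B1–B4, B1–B5, B2–B6, B1–B7, B2–B8

Every bag has size at most 3, so the width is 3 − 1 = 2 and tw(G) ≤ 2. For the lower bound, the 3 vertices {0, 4, 8} are pairwise adjacent, and any tree decomposition puts a clique entirely inside one bag — forcing width ≥ 2. The upper and lower bounds meet at 2, so that is the treewidth.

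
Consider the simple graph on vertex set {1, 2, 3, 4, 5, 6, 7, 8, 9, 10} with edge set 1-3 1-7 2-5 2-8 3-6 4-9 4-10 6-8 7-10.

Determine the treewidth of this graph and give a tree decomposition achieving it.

The largest bag has 2 vertices, giving width 1; this decomposition certifies tw(G) ≤ 1. Any graph with an edge has treewidth ≥ 1, and G has the edge 5–2. Hence tw(G) = 1 exactly.

Treewidth 1.
Bags: B1 = {2, 5}  B2 = {2, 8}  B3 = {6, 8}  B4 = {3, 6}  B5 = {1, 3}  B6 = {1, 7}  B7 = {7, 10}  B8 = {4, 10}  B9 = {4, 9}
Tree: B1–B2, B2–B3, B3–B4, B4–B5, B5–B6, B6–B7, B7–B8, B8–B9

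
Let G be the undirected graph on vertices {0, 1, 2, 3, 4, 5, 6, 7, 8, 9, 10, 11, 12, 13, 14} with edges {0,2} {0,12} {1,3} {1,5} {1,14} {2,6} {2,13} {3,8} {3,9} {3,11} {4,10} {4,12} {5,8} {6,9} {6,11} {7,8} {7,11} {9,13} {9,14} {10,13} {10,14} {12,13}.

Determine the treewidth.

3

A width-3 tree decomposition is:
Bags: B1 = {1, 5, 7, 8}  B2 = {1, 3, 7, 8}  B3 = {1, 3, 7, 11}  B4 = {1, 3, 11, 14}  B5 = {3, 9, 11, 14}  B6 = {6, 9, 11, 14}  B7 = {6, 9, 10, 14}  B8 = {6, 9, 10, 13}  B9 = {2, 6, 10, 13}  B10 = {2, 4, 10, 13}  B11 = {2, 4, 12, 13}  B12 = {0, 2, 4, 12}
Tree: B1–B2, B2–B3, B3–B4, B4–B5, B5–B6, B6–B7, B7–B8, B8–B9, B9–B10, B10–B11, B11–B12
Each bag holds 4 vertices, so the decomposition has width 3, which upper-bounds the treewidth. For the lower bound: the 4 vertex sets {5,7,8}, {1}, {3}, {6,9,11,14} are disjoint, each induces a connected subgraph, and every pair is joined by at least one edge of G. Contracting each set to a single vertex therefore yields K_{4} as a minor, and since treewidth is minor-monotone, tw(G) ≥ tw(K_{4}) = 3. Combining the bounds, tw(G) = 3.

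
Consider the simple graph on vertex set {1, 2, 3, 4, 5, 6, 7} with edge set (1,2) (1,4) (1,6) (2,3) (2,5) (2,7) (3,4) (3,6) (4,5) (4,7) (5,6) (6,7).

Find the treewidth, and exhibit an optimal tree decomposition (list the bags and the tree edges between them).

Treewidth 3.
One optimal decomposition is:
Bags: B1 = {2, 4, 5, 6}  B2 = {2, 3, 4, 6}  B3 = {2, 4, 6, 7}  B4 = {1, 2, 4, 6}
Tree: B1–B2, B2–B3, B3–B4

The largest bag has 4 vertices, giving width 3; this decomposition certifies tw(G) ≤ 3. For the lower bound: the 4 vertex sets {2,5}, {3,4}, {6}, {7} are disjoint, each induces a connected subgraph, and every pair is joined by at least one edge of G. Contracting each set to a single vertex therefore yields K_{4} as a minor, and since treewidth is minor-monotone, tw(G) ≥ tw(K_{4}) = 3. The upper and lower bounds meet at 3, so that is the treewidth.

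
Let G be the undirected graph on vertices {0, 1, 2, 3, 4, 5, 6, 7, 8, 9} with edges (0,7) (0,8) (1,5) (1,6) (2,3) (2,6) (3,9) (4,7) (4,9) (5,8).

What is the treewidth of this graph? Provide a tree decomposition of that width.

The largest bag has 3 vertices, giving width 2; this decomposition certifies tw(G) ≤ 2. The edges 5–8–0–7–4–9–3–2–6–1–5 form a cycle, so G is not a tree and its treewidth is at least 2. Therefore the treewidth is 2.

Treewidth 2.
One such decomposition:
Bags: B1 = {0, 5, 8}  B2 = {0, 5, 7}  B3 = {4, 5, 7}  B4 = {4, 5, 9}  B5 = {3, 5, 9}  B6 = {2, 3, 5}  B7 = {2, 5, 6}  B8 = {1, 5, 6}
Tree: B1–B2, B2–B3, B3–B4, B4–B5, B5–B6, B6–B7, B7–B8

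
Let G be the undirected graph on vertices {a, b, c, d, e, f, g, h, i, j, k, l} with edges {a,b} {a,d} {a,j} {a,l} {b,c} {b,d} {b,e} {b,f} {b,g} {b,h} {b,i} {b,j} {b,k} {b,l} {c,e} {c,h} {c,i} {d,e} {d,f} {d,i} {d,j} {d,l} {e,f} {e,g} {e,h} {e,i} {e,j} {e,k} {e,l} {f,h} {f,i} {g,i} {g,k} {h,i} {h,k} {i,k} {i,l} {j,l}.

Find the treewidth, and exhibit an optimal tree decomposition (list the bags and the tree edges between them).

Treewidth 4.
One such decomposition:
Bags: B1 = {b, d, e, f, i}  B2 = {b, d, e, i, l}  B3 = {b, e, f, h, i}  B4 = {b, c, e, h, i}  B5 = {b, d, e, j, l}  B6 = {b, e, h, i, k}  B7 = {b, e, g, i, k}  B8 = {a, b, d, j, l}
Tree: B1–B2, B1–B3, B3–B4, B2–B5, B4–B6, B6–B7, B5–B8

Each bag holds 5 vertices, so the decomposition has width 4, which upper-bounds the treewidth. For the lower bound, the 5 vertices {b, d, e, j, l} are pairwise adjacent, and any tree decomposition puts a clique entirely inside one bag — forcing width ≥ 4. Combining the bounds, tw(G) = 4.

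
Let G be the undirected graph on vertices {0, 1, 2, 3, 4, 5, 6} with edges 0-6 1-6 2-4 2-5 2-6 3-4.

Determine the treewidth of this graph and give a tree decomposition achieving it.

Every bag has size at most 2, so the width is 2 − 1 = 1 and tw(G) ≤ 1. Any graph with an edge has treewidth ≥ 1, and G has the edge 0–6. Combining the bounds, tw(G) = 1.

Treewidth 1.
One such decomposition:
Bags: B1 = {0, 6}  B2 = {2, 6}  B3 = {2, 5}  B4 = {1, 6}  B5 = {2, 4}  B6 = {3, 4}
Tree: B1–B2, B2–B3, B1–B4, B3–B5, B5–B6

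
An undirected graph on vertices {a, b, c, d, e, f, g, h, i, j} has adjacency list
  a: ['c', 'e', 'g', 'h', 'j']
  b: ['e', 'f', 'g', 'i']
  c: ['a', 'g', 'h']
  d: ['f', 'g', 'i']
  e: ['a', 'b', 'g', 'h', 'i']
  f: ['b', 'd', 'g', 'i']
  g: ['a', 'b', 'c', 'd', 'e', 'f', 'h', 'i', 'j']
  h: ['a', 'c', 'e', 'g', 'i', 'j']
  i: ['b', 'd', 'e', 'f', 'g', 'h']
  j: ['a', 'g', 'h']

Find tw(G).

3

A width-3 tree decomposition is:
Bags: B1 = {a, e, g, h}  B2 = {a, g, h, j}  B3 = {e, g, h, i}  B4 = {b, e, g, i}  B5 = {a, c, g, h}  B6 = {b, f, g, i}  B7 = {d, f, g, i}
Tree: B1–B2, B1–B3, B3–B4, B2–B5, B4–B6, B6–B7
Each bag holds 4 vertices, so the decomposition has width 3, which upper-bounds the treewidth. For the lower bound, the 4 vertices {d, f, g, i} are pairwise adjacent, and any tree decomposition puts a clique entirely inside one bag — forcing width ≥ 3. Hence tw(G) = 3 exactly.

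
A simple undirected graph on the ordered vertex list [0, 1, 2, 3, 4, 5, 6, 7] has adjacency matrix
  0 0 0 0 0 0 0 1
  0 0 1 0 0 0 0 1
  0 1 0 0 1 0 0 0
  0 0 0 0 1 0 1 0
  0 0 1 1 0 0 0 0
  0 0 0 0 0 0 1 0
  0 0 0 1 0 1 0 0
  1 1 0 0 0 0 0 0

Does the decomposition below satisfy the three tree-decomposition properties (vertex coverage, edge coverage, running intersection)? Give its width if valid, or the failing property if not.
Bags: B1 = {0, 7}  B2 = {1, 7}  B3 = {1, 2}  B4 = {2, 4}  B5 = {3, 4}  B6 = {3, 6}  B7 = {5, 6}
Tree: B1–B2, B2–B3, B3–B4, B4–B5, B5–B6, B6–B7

Yes; width 1.

Vertex coverage: the bags together contain {0, 1, 2, 3, 4, 5, 6, 7}, the full vertex set. Edge coverage: each edge of G has both endpoints in at least one bag. Running intersection: for every vertex, the bags containing it form a connected subtree. All three properties hold, so this is a valid tree decomposition of width max|bag| − 1 = 1, and hence tw(G) ≤ 1.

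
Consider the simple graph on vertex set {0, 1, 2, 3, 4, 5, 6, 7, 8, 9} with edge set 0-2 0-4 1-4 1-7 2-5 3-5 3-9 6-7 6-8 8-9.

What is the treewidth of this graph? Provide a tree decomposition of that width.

Treewidth 2.
One optimal decomposition is:
Bags: B1 = {2, 3, 5}  B2 = {0, 2, 3}  B3 = {0, 3, 4}  B4 = {1, 3, 4}  B5 = {1, 3, 7}  B6 = {3, 6, 7}  B7 = {3, 6, 8}  B8 = {3, 8, 9}
Tree: B1–B2, B2–B3, B3–B4, B4–B5, B5–B6, B6–B7, B7–B8

The largest bag has 3 vertices, giving width 2; this decomposition certifies tw(G) ≤ 2. Since 3–5–2–0–4–1–7–6–8–9–3 is a cycle in G, G is not acyclic. Forests are exactly the graphs of treewidth ≤ 1, so tw(G) ≥ 2. The upper and lower bounds meet at 2, so that is the treewidth.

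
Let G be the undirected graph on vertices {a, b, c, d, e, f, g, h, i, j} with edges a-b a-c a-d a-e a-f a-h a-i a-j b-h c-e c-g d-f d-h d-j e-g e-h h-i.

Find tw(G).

2

A width-2 tree decomposition is:
Bags: B1 = {a, c, e}  B2 = {a, e, h}  B3 = {a, d, h}  B4 = {a, b, h}  B5 = {c, e, g}  B6 = {a, h, i}  B7 = {a, d, j}  B8 = {a, d, f}
Tree: B1–B2, B2–B3, B3–B4, B1–B5, B4–B6, B3–B7, B7–B8
Each bag holds 3 vertices, so the decomposition has width 2, which upper-bounds the treewidth. On the other hand G contains the 3-clique {c, e, g}. A clique must lie in a single bag of any decomposition, so no decomposition can have width below 2. Combining the bounds, tw(G) = 2.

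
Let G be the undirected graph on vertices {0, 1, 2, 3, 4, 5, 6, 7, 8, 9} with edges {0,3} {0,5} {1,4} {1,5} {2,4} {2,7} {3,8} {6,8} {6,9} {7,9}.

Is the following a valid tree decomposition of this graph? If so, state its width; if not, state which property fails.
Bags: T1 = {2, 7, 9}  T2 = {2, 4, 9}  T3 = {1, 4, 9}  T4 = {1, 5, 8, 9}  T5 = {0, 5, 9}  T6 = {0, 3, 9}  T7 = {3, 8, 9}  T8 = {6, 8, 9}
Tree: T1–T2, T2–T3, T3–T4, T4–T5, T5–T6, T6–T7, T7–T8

No — bags containing vertex 8 are not connected in the tree.

A tree decomposition must satisfy three properties: every vertex lies in some bag; for every edge, both endpoints lie together in some bag; and for every vertex, the bags containing it form a connected subtree. Here bags containing vertex 8 are not connected in the tree, so the decomposition is invalid.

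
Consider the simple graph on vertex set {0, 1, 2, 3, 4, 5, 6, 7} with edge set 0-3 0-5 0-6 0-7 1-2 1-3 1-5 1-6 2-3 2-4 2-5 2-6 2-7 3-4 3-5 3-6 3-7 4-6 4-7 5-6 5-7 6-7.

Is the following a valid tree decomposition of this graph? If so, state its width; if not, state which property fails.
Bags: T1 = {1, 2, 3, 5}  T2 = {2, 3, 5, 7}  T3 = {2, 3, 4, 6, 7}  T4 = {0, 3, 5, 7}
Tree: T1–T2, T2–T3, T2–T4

No — edge (6,5) lies in no bag.

A tree decomposition must satisfy three properties: every vertex lies in some bag; for every edge, both endpoints lie together in some bag; and for every vertex, the bags containing it form a connected subtree. Here edge (6,5) lies in no bag, so the decomposition is invalid.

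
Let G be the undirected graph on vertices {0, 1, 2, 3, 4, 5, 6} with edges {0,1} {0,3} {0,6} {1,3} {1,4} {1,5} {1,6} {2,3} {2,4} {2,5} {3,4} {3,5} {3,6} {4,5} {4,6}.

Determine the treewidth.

A width-3 tree decomposition is:
Bags: B1 = {1, 3, 4, 5}  B2 = {1, 3, 4, 6}  B3 = {0, 1, 3, 6}  B4 = {2, 3, 4, 5}
Tree: B1–B2, B2–B3, B1–B4
Each bag holds 4 vertices, so the decomposition has width 3, which upper-bounds the treewidth. For the lower bound, the 4 vertices {0, 1, 3, 6} are pairwise adjacent, and any tree decomposition puts a clique entirely inside one bag — forcing width ≥ 3. Therefore the treewidth is 3.

3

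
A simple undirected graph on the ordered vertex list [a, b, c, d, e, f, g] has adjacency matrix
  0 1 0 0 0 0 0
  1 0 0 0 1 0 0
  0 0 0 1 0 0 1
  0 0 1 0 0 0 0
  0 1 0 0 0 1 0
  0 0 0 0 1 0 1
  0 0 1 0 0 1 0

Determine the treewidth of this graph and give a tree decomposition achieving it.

Treewidth 1.
Bags: B1 = {a, b}  B2 = {b, e}  B3 = {e, f}  B4 = {f, g}  B5 = {c, g}  B6 = {c, d}
Tree: B1–B2, B2–B3, B3–B4, B4–B5, B5–B6

The largest bag has 2 vertices, giving width 1; this decomposition certifies tw(G) ≤ 1. Any graph with an edge has treewidth ≥ 1, and G has the edge a–b. Hence tw(G) = 1 exactly.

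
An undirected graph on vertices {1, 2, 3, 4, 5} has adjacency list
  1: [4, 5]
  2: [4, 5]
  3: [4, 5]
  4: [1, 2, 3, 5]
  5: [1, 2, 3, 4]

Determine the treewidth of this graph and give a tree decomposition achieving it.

The largest bag has 3 vertices, giving width 2; this decomposition certifies tw(G) ≤ 2. For the lower bound, the 3 vertices {1, 4, 5} are pairwise adjacent, and any tree decomposition puts a clique entirely inside one bag — forcing width ≥ 2. Combining the bounds, tw(G) = 2.

Treewidth 2.
Bags: B1 = {1, 4, 5}  B2 = {2, 4, 5}  B3 = {3, 4, 5}
Tree: B1–B2, B1–B3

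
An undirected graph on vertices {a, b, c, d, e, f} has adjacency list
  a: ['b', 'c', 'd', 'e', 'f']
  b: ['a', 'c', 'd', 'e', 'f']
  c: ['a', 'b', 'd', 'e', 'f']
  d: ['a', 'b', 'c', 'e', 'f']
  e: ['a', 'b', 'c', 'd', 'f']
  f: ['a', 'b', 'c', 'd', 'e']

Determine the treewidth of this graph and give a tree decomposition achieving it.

Treewidth 5.
Bags: B1 = {a, b, c, d, e, f}
Tree: (single bag)

A single bag containing all 6 vertices is trivially a valid decomposition of width 5. For the lower bound, the 6 vertices {a, b, c, d, e, f} are pairwise adjacent, and any tree decomposition puts a clique entirely inside one bag — forcing width ≥ 5. Therefore the treewidth is 5.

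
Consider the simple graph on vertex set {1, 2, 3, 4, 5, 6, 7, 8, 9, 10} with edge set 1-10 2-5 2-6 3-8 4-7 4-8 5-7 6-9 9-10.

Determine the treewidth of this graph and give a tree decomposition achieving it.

Treewidth 1.
One such decomposition:
Bags: B1 = {1, 10}  B2 = {9, 10}  B3 = {6, 9}  B4 = {2, 6}  B5 = {2, 5}  B6 = {5, 7}  B7 = {4, 7}  B8 = {4, 8}  B9 = {3, 8}
Tree: B1–B2, B2–B3, B3–B4, B4–B5, B5–B6, B6–B7, B7–B8, B8–B9

The largest bag has 2 vertices, giving width 1; this decomposition certifies tw(G) ≤ 1. Since G has at least one edge (e.g. 1–10), it is not an edgeless graph, so tw(G) ≥ 1. Combining the bounds, tw(G) = 1.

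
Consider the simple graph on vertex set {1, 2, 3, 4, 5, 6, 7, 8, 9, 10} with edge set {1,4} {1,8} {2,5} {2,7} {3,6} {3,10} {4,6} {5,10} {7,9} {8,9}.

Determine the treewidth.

2

A width-2 tree decomposition is:
Bags: B1 = {1, 8, 9}  B2 = {1, 7, 9}  B3 = {1, 2, 7}  B4 = {1, 2, 5}  B5 = {1, 5, 10}  B6 = {1, 3, 10}  B7 = {1, 3, 6}  B8 = {1, 4, 6}
Tree: B1–B2, B2–B3, B3–B4, B4–B5, B5–B6, B6–B7, B7–B8
The largest bag has 3 vertices, giving width 2; this decomposition certifies tw(G) ≤ 2. For the lower bound, G contains the cycle 1–8–9–7–2–5–10–3–6–4–1, so G is not a forest; only forests have treewidth ≤ 1, hence tw(G) ≥ 2. Hence tw(G) = 2 exactly.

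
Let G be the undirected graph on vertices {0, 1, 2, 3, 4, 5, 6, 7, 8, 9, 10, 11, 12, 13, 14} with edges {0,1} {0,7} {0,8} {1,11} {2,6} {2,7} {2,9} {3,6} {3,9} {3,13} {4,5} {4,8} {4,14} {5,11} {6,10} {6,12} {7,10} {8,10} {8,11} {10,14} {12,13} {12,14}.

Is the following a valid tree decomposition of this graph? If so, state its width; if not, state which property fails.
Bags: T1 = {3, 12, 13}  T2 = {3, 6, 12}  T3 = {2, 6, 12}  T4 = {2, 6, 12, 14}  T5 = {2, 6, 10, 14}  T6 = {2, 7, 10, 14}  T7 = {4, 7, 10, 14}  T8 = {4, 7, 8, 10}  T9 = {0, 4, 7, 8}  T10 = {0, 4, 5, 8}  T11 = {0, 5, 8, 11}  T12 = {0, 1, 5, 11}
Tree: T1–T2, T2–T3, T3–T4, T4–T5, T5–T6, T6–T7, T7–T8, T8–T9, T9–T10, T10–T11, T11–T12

A tree decomposition must satisfy three properties: every vertex lies in some bag; for every edge, both endpoints lie together in some bag; and for every vertex, the bags containing it form a connected subtree. Here vertex 9 appears in no bag, so the decomposition is invalid.

No — vertex 9 appears in no bag.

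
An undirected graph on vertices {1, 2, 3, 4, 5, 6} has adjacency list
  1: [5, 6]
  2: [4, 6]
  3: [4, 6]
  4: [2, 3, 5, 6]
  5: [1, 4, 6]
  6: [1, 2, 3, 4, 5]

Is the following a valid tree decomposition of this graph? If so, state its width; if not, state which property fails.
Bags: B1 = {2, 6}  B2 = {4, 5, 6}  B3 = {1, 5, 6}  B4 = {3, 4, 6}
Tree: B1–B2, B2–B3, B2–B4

A tree decomposition must satisfy three properties: every vertex lies in some bag; for every edge, both endpoints lie together in some bag; and for every vertex, the bags containing it form a connected subtree. Here edge (4,2) lies in no bag, so the decomposition is invalid.

No — edge (4,2) lies in no bag.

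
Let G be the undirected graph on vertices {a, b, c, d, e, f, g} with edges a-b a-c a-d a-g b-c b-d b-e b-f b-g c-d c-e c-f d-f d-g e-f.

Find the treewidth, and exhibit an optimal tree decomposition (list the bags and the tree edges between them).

Treewidth 3.
One such decomposition:
Bags: B1 = {b, c, d, f}  B2 = {a, b, c, d}  B3 = {b, c, e, f}  B4 = {a, b, d, g}
Tree: B1–B2, B1–B3, B2–B4

Every bag has size at most 4, so the width is 4 − 1 = 3 and tw(G) ≤ 3. On the other hand G contains the 4-clique {a, b, d, g}. A clique must lie in a single bag of any decomposition, so no decomposition can have width below 3. Combining the bounds, tw(G) = 3.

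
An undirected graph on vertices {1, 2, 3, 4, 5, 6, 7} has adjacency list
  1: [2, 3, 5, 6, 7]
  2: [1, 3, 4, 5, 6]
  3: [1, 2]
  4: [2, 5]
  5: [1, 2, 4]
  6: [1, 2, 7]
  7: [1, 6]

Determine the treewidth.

2

A width-2 tree decomposition is:
Bags: B1 = {1, 2, 6}  B2 = {1, 2, 5}  B3 = {2, 4, 5}  B4 = {1, 2, 3}  B5 = {1, 6, 7}
Tree: B1–B2, B2–B3, B2–B4, B1–B5
Every bag has size at most 3, so the width is 3 − 1 = 2 and tw(G) ≤ 2. Conversely, {1, 2, 3} is a clique of size 3, and the vertices of any clique must share a bag in every tree decomposition; so some bag has ≥ 3 vertices and tw(G) ≥ 2. The upper and lower bounds meet at 2, so that is the treewidth.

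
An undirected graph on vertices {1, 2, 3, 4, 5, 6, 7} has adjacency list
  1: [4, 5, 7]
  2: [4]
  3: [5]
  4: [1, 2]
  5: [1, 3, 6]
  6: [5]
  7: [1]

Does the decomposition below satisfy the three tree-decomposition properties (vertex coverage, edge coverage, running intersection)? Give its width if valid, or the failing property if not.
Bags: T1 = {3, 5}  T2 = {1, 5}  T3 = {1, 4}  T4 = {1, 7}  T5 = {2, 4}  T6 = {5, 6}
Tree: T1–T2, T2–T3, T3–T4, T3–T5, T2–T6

Yes; width 1.

Every vertex of G appears in some bag (union = {1, 2, 3, 4, 5, 6, 7}); every edge is covered by a bag; and for each vertex v the set of bags containing v is connected in the bag tree. The decomposition is therefore valid. The largest bag has 2 vertices, so the width is 1.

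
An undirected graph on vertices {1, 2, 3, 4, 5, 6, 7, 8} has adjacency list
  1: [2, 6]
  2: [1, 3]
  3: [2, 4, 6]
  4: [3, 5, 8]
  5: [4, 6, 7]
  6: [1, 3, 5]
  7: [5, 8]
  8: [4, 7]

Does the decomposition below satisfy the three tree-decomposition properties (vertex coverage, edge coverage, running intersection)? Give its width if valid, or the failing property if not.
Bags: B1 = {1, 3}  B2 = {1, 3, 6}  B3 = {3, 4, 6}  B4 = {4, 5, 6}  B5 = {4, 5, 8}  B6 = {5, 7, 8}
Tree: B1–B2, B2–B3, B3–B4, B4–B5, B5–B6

No — vertex 2 appears in no bag.

A tree decomposition must satisfy three properties: every vertex lies in some bag; for every edge, both endpoints lie together in some bag; and for every vertex, the bags containing it form a connected subtree. Here vertex 2 appears in no bag, so the decomposition is invalid.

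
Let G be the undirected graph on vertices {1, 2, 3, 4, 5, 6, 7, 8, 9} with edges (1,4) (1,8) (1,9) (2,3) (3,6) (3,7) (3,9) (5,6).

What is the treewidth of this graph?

1

A width-1 tree decomposition is:
Bags: B1 = {3, 9}  B2 = {1, 9}  B3 = {1, 4}  B4 = {3, 7}  B5 = {3, 6}  B6 = {2, 3}  B7 = {5, 6}  B8 = {1, 8}
Tree: B1–B2, B2–B3, B1–B4, B4–B5, B4–B6, B5–B7, B3–B8
Each bag holds 2 vertices, so the decomposition has width 1, which upper-bounds the treewidth. Any graph with an edge has treewidth ≥ 1, and G has the edge 3–9. The upper and lower bounds meet at 1, so that is the treewidth.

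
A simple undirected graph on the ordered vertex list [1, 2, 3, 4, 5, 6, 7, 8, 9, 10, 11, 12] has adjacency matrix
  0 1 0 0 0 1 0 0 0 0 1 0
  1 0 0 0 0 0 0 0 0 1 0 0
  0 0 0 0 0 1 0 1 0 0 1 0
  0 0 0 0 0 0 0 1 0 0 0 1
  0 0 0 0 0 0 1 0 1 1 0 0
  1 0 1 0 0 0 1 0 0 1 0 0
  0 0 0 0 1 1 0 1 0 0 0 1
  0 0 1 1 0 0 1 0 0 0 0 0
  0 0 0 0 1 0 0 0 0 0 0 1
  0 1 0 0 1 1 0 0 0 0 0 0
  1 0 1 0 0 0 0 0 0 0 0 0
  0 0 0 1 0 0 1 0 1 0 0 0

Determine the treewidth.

A width-3 tree decomposition is:
Bags: B1 = {4, 5, 9, 12}  B2 = {4, 5, 7, 12}  B3 = {4, 5, 7, 8}  B4 = {5, 7, 8, 10}  B5 = {6, 7, 8, 10}  B6 = {3, 6, 8, 10}  B7 = {2, 3, 6, 10}  B8 = {1, 2, 3, 6}  B9 = {1, 2, 3, 11}
Tree: B1–B2, B2–B3, B3–B4, B4–B5, B5–B6, B6–B7, B7–B8, B8–B9
Each bag holds 4 vertices, so the decomposition has width 3, which upper-bounds the treewidth. For the lower bound: the 4 vertex sets {4,9,12}, {5}, {7}, {3,6,8,10} are disjoint, each induces a connected subgraph, and every pair is joined by at least one edge of G. Contracting each set to a single vertex therefore yields K_{4} as a minor, and since treewidth is minor-monotone, tw(G) ≥ tw(K_{4}) = 3. Combining the bounds, tw(G) = 3.

3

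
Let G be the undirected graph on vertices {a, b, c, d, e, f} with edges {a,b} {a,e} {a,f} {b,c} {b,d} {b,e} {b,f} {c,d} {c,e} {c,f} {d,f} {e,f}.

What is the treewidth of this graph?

3

A width-3 tree decomposition is:
Bags: B1 = {b, c, e, f}  B2 = {a, b, e, f}  B3 = {b, c, d, f}
Tree: B1–B2, B1–B3
Each bag holds 4 vertices, so the decomposition has width 3, which upper-bounds the treewidth. On the other hand G contains the 4-clique {b, c, d, f}. A clique must lie in a single bag of any decomposition, so no decomposition can have width below 3. Hence tw(G) = 3 exactly.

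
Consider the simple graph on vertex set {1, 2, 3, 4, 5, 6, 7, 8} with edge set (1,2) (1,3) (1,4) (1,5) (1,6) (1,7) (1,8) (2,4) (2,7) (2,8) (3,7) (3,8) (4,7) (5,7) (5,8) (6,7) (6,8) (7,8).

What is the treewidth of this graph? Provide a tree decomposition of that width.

Treewidth 3.
One such decomposition:
Bags: B1 = {1, 3, 7, 8}  B2 = {1, 5, 7, 8}  B3 = {1, 2, 7, 8}  B4 = {1, 6, 7, 8}  B5 = {1, 2, 4, 7}
Tree: B1–B2, B2–B3, B3–B4, B3–B5

Every bag has size at most 4, so the width is 4 − 1 = 3 and tw(G) ≤ 3. Conversely, {1, 2, 7, 8} is a clique of size 4, and the vertices of any clique must share a bag in every tree decomposition; so some bag has ≥ 4 vertices and tw(G) ≥ 3. The upper and lower bounds meet at 3, so that is the treewidth.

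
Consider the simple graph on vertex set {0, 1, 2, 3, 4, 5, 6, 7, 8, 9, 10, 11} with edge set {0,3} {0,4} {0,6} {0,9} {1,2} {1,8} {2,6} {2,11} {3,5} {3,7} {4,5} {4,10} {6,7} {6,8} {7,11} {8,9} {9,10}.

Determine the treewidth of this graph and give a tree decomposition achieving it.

Treewidth 3.
One such decomposition:
Bags: B1 = {3, 4, 5, 10}  B2 = {0, 3, 4, 10}  B3 = {0, 3, 9, 10}  B4 = {0, 3, 7, 9}  B5 = {0, 6, 7, 9}  B6 = {6, 7, 8, 9}  B7 = {6, 7, 8, 11}  B8 = {2, 6, 8, 11}  B9 = {1, 2, 8, 11}
Tree: B1–B2, B2–B3, B3–B4, B4–B5, B5–B6, B6–B7, B7–B8, B8–B9

The largest bag has 4 vertices, giving width 3; this decomposition certifies tw(G) ≤ 3. For the lower bound: the 4 vertex sets {4,5,10}, {3}, {0}, {6,7,8,9} are disjoint, each induces a connected subgraph, and every pair is joined by at least one edge of G. Contracting each set to a single vertex therefore yields K_{4} as a minor, and since treewidth is minor-monotone, tw(G) ≥ tw(K_{4}) = 3. Combining the bounds, tw(G) = 3.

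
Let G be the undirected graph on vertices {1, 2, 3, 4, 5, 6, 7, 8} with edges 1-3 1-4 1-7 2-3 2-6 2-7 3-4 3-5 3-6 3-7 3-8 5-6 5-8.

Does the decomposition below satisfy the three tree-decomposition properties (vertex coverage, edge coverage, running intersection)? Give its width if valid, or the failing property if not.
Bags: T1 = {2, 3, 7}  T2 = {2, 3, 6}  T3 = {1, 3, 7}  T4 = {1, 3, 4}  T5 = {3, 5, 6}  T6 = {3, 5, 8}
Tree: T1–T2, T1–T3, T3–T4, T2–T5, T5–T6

Yes; width 2.

Every vertex of G appears in some bag (union = {1, 2, 3, 4, 5, 6, 7, 8}); every edge is covered by a bag; and for each vertex v the set of bags containing v is connected in the bag tree. The decomposition is therefore valid. The largest bag has 3 vertices, so the width is 2.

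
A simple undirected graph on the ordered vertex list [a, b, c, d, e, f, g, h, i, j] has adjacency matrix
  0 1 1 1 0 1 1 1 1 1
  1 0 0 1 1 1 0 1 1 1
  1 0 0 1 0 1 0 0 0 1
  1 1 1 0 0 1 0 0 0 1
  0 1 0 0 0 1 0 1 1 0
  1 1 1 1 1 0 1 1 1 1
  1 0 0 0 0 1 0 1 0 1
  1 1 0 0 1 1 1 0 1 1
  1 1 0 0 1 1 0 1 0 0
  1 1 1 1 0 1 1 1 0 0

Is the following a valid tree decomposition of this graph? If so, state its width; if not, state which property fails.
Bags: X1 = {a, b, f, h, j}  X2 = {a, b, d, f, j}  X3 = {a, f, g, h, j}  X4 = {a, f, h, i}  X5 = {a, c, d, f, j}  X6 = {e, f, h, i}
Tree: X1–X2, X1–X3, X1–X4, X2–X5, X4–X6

A tree decomposition must satisfy three properties: every vertex lies in some bag; for every edge, both endpoints lie together in some bag; and for every vertex, the bags containing it form a connected subtree. Here edge (b,i) lies in no bag, so the decomposition is invalid.

No — edge (b,i) lies in no bag.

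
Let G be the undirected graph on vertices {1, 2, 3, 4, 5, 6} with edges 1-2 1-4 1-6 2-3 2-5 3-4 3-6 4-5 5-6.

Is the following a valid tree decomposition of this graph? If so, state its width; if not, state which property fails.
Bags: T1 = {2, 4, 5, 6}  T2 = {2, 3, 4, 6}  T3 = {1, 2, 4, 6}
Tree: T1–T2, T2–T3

Vertex coverage: the bags together contain {1, 2, 3, 4, 5, 6}, the full vertex set. Edge coverage: each edge of G has both endpoints in at least one bag. Running intersection: for every vertex, the bags containing it form a connected subtree. All three properties hold, so this is a valid tree decomposition of width max|bag| − 1 = 3, and hence tw(G) ≤ 3.

Yes; width 3.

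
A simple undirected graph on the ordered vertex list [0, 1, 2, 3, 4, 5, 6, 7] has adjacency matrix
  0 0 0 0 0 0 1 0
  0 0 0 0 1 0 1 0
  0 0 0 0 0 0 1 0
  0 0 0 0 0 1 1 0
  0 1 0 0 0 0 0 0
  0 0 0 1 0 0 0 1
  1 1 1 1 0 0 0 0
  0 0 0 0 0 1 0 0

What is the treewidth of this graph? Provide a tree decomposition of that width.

Treewidth 1.
One optimal decomposition is:
Bags: B1 = {3, 6}  B2 = {1, 6}  B3 = {1, 4}  B4 = {0, 6}  B5 = {3, 5}  B6 = {2, 6}  B7 = {5, 7}
Tree: B1–B2, B2–B3, B1–B4, B1–B5, B4–B6, B5–B7

Every bag has size at most 2, so the width is 2 − 1 = 1 and tw(G) ≤ 1. Since G has at least one edge (e.g. 3–6), it is not an edgeless graph, so tw(G) ≥ 1. Therefore the treewidth is 1.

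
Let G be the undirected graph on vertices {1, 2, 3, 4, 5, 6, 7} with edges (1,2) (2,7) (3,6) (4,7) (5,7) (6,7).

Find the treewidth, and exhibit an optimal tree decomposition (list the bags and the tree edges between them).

Treewidth 1.
One such decomposition:
Bags: B1 = {2, 7}  B2 = {6, 7}  B3 = {1, 2}  B4 = {4, 7}  B5 = {5, 7}  B6 = {3, 6}
Tree: B1–B2, B1–B3, B2–B4, B4–B5, B2–B6

Every bag has size at most 2, so the width is 2 − 1 = 1 and tw(G) ≤ 1. G has an edge, so its treewidth is at least 1. The upper and lower bounds meet at 1, so that is the treewidth.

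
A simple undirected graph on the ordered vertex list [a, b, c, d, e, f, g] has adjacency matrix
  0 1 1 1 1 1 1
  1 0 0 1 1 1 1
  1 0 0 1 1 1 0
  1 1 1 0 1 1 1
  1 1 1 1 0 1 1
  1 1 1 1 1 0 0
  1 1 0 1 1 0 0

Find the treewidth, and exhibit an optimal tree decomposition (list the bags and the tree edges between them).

Treewidth 4.
One optimal decomposition is:
Bags: B1 = {a, c, d, e, f}  B2 = {a, b, d, e, f}  B3 = {a, b, d, e, g}
Tree: B1–B2, B2–B3

The largest bag has 5 vertices, giving width 4; this decomposition certifies tw(G) ≤ 4. For the lower bound, the 5 vertices {a, b, d, e, g} are pairwise adjacent, and any tree decomposition puts a clique entirely inside one bag — forcing width ≥ 4. Therefore the treewidth is 4.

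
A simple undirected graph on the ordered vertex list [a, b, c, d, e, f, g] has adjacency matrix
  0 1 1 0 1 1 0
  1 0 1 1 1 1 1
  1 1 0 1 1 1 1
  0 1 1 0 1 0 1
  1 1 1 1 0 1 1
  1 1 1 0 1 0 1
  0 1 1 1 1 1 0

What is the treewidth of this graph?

4

A width-4 tree decomposition is:
Bags: B1 = {b, c, e, f, g}  B2 = {b, c, d, e, g}  B3 = {a, b, c, e, f}
Tree: B1–B2, B1–B3
Every bag has size at most 5, so the width is 5 − 1 = 4 and tw(G) ≤ 4. On the other hand G contains the 5-clique {b, c, d, e, g}. A clique must lie in a single bag of any decomposition, so no decomposition can have width below 4. Combining the bounds, tw(G) = 4.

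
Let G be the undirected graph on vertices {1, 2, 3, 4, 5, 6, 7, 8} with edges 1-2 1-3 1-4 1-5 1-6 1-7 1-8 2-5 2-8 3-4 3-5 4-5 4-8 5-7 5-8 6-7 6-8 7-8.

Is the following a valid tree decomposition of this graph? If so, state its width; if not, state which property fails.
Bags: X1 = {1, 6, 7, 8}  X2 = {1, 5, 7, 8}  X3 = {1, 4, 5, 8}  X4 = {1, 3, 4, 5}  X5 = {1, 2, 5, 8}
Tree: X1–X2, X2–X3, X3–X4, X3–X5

Yes; width 3.

Every vertex of G appears in some bag (union = {1, 2, 3, 4, 5, 6, 7, 8}); every edge is covered by a bag; and for each vertex v the set of bags containing v is connected in the bag tree. The decomposition is therefore valid. The largest bag has 4 vertices, so the width is 3.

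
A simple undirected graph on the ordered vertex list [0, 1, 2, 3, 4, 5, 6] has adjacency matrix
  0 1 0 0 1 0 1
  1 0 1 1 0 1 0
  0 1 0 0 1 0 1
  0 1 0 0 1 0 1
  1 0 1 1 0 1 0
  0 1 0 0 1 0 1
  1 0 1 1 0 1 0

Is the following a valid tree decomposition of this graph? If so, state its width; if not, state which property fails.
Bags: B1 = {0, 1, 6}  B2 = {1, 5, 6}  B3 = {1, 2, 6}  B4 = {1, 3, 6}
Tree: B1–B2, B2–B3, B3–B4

A tree decomposition must satisfy three properties: every vertex lies in some bag; for every edge, both endpoints lie together in some bag; and for every vertex, the bags containing it form a connected subtree. Here vertex 4 appears in no bag, so the decomposition is invalid.

No — vertex 4 appears in no bag.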